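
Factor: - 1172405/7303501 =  - 5^1*13^1*17^1*1061^1*1129^( - 1)*6469^ ( - 1)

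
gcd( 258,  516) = 258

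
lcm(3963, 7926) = 7926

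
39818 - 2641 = 37177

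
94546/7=13506 + 4/7= 13506.57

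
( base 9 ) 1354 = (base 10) 1021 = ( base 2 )1111111101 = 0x3fd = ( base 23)1l9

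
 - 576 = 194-770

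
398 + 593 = 991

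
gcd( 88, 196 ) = 4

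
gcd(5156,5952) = 4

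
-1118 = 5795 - 6913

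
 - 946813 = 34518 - 981331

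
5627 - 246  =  5381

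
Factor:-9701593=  - 11^1*881963^1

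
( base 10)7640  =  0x1dd8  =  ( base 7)31163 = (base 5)221030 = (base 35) 68A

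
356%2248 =356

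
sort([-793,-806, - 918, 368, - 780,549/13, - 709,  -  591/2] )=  [ - 918, - 806, - 793, - 780, - 709, - 591/2,549/13, 368] 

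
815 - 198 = 617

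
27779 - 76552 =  - 48773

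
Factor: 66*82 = 5412  =  2^2*3^1*11^1*41^1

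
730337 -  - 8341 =738678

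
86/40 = 2 + 3/20 = 2.15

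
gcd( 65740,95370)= 10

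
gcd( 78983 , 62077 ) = 1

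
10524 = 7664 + 2860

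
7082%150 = 32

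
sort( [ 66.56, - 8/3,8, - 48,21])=[-48, - 8/3 , 8, 21, 66.56] 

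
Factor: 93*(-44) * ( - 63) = 2^2*3^3*7^1*11^1 * 31^1 = 257796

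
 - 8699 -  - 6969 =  - 1730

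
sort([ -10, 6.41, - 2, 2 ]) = [ - 10, - 2, 2 , 6.41 ] 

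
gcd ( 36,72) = 36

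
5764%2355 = 1054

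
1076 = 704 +372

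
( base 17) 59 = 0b1011110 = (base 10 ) 94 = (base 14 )6A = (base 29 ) 37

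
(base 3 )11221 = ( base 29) 4H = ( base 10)133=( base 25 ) 58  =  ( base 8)205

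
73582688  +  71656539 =145239227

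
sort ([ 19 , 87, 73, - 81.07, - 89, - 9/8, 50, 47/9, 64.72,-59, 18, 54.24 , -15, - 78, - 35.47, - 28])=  [-89, - 81.07, - 78, - 59,  -  35.47, - 28, - 15 ,-9/8, 47/9, 18, 19, 50,54.24, 64.72, 73, 87]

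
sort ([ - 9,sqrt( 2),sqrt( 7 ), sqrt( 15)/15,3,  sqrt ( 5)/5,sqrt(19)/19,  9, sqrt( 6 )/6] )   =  [ - 9, sqrt( 19 ) /19,sqrt ( 15)/15,sqrt( 6 )/6, sqrt( 5)/5, sqrt( 2 ),sqrt( 7 ) , 3,  9]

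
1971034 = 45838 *43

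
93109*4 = 372436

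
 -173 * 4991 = -863443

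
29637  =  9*3293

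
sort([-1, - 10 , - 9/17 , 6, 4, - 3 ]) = [-10 , - 3, - 1, - 9/17,  4,  6 ]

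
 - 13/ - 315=13/315 = 0.04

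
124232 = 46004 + 78228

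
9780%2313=528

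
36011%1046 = 447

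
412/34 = 206/17  =  12.12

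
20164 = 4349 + 15815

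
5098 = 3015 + 2083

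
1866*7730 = 14424180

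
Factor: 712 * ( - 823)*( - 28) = 16407328 = 2^5 * 7^1*89^1 *823^1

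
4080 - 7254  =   - 3174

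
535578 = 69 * 7762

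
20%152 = 20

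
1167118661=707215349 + 459903312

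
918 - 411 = 507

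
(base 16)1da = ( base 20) 13e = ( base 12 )336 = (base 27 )HF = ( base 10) 474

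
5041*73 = 367993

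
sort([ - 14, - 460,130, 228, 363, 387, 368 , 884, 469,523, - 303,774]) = [ - 460, - 303, - 14 , 130, 228, 363,368,387, 469, 523 , 774, 884 ] 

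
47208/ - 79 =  - 598+34/79= - 597.57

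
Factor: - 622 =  - 2^1*311^1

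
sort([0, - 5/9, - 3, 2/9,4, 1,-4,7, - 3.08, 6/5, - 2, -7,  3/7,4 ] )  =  [  -  7, -4, - 3.08  , - 3, - 2,-5/9,0, 2/9, 3/7,1,6/5 , 4,4 , 7] 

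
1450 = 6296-4846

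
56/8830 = 28/4415 = 0.01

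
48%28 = 20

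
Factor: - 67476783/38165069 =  - 118173/66839=-3^1*11^1*89^(-1)*751^( - 1)*3581^1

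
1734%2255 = 1734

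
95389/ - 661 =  - 95389/661 = -144.31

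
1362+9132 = 10494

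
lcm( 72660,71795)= 6030780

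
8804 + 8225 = 17029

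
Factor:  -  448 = -2^6*7^1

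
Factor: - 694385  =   - 5^1*113^1*1229^1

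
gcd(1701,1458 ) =243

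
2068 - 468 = 1600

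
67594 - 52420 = 15174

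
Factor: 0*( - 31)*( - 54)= 0^1 = 0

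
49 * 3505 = 171745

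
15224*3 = 45672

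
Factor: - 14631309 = -3^2*7^1*11^1*43^1 * 491^1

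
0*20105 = 0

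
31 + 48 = 79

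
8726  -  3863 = 4863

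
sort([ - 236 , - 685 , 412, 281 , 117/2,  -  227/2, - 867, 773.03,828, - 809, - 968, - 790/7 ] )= [  -  968, - 867, - 809,  -  685 , - 236 ,-227/2, - 790/7, 117/2,  281,412, 773.03,828]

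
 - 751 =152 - 903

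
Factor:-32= - 2^5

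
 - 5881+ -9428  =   - 15309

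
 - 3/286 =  - 1 + 283/286 = - 0.01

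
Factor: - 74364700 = -2^2*5^2 *29^1*25643^1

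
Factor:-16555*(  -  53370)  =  2^1*3^2*5^2*7^1 * 11^1*43^1*593^1 =883540350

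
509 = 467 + 42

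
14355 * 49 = 703395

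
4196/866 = 4 + 366/433 = 4.85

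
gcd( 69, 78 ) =3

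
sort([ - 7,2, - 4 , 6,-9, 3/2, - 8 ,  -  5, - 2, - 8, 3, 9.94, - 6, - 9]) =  [ - 9, - 9, - 8,-8, - 7, - 6, - 5, - 4, -2, 3/2 , 2, 3, 6, 9.94]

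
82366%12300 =8566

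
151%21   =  4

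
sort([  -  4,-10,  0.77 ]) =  [-10, - 4, 0.77 ]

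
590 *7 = 4130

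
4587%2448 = 2139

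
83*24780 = 2056740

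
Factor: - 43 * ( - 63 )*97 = 262773 = 3^2  *  7^1*43^1*97^1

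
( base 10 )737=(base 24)16h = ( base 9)1008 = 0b1011100001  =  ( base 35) L2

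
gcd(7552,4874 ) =2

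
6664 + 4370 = 11034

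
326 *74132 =24167032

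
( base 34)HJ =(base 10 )597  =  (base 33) I3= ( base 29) KH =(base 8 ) 1125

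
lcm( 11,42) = 462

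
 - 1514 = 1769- 3283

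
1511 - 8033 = -6522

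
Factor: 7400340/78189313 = 2^2 * 3^2 * 5^1 * 19^(-1)* 1049^( - 1 )*3923^ ( - 1) * 41113^1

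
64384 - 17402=46982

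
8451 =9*939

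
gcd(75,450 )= 75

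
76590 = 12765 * 6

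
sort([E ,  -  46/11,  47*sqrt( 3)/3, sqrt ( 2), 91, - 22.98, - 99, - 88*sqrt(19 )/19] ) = [ - 99, - 22.98,- 88*sqrt( 19 ) /19, - 46/11 , sqrt(2 ),E,47*sqrt(3)/3, 91 ]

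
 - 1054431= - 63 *16737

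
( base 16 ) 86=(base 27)4q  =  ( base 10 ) 134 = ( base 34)3W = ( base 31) 4A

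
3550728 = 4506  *788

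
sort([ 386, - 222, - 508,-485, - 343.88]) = [ - 508,-485, - 343.88,  -  222,  386 ] 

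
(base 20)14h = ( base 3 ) 200102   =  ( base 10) 497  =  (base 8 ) 761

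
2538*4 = 10152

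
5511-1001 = 4510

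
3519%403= 295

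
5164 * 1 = 5164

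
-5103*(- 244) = 1245132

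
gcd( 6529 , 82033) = 1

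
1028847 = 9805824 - 8776977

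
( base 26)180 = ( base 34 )Q0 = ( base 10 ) 884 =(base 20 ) 244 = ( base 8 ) 1564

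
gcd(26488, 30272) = 3784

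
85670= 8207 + 77463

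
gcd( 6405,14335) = 305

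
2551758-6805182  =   - 4253424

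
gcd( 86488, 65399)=1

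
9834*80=786720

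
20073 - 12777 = 7296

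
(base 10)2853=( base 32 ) 2P5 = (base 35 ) 2BI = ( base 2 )101100100101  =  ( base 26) 45J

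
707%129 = 62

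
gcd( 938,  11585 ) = 7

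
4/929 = 4/929 = 0.00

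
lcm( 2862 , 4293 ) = 8586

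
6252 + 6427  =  12679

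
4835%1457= 464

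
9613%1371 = 16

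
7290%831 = 642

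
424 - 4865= - 4441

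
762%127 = 0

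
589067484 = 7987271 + 581080213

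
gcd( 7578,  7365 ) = 3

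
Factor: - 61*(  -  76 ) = 2^2*19^1*61^1 = 4636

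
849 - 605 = 244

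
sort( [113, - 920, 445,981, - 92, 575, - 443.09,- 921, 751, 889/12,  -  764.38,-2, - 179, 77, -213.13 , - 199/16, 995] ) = [-921,-920, - 764.38, - 443.09, - 213.13, - 179, - 92,- 199/16, -2, 889/12 , 77, 113 , 445 , 575, 751, 981, 995]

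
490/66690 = 49/6669 = 0.01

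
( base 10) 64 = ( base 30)24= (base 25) 2E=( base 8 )100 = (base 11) 59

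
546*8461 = 4619706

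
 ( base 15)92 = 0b10001001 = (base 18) 7b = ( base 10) 137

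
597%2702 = 597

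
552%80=72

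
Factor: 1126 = 2^1*563^1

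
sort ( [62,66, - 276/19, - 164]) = [ - 164, - 276/19,62, 66]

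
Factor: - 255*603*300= - 46129500= - 2^2*3^4 * 5^3* 17^1 * 67^1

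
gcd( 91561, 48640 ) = 19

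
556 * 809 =449804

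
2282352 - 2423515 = -141163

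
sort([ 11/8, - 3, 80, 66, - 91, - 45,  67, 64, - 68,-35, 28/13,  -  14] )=[-91, - 68, - 45, -35, - 14 , -3,11/8, 28/13,64 , 66 , 67, 80] 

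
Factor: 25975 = 5^2 * 1039^1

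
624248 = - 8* (-78031 )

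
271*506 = 137126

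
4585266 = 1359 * 3374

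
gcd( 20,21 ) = 1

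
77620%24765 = 3325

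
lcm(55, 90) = 990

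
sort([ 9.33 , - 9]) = [-9, 9.33]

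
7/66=7/66 = 0.11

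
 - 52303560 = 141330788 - 193634348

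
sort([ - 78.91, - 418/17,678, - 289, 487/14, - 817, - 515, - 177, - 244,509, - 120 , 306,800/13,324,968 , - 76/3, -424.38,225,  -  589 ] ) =[- 817,-589,  -  515,-424.38, - 289, - 244,  -  177 , - 120, - 78.91,-76/3 ,- 418/17,487/14,  800/13,225,306, 324,509,678,968 ]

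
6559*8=52472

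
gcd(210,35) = 35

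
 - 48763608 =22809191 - 71572799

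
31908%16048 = 15860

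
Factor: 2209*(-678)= - 1497702 = - 2^1*3^1*47^2*113^1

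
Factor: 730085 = 5^1  *151^1* 967^1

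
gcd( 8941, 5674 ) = 1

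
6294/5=6294/5 = 1258.80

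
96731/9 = 96731/9 = 10747.89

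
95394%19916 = 15730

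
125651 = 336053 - 210402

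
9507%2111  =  1063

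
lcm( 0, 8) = 0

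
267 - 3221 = -2954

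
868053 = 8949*97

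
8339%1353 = 221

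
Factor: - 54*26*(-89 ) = 2^2*3^3*13^1*89^1 = 124956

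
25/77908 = 25/77908 = 0.00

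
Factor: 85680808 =2^3 * 229^1*46769^1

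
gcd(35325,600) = 75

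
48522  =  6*8087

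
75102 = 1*75102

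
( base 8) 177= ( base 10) 127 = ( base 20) 67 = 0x7f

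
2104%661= 121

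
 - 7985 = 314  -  8299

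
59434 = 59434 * 1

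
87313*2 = 174626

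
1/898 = 1/898 = 0.00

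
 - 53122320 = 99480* (-534 )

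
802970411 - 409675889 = 393294522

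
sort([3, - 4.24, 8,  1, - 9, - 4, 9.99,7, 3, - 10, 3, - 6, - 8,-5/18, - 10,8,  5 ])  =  [ - 10,-10,-9, - 8, - 6,-4.24, - 4, - 5/18, 1, 3,  3, 3, 5,7,8, 8 , 9.99]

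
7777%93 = 58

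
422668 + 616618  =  1039286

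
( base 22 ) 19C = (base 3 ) 221201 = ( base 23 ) 174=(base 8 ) 1266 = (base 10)694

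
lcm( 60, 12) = 60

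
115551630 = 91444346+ 24107284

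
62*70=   4340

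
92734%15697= 14249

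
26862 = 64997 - 38135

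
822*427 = 350994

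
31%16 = 15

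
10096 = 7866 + 2230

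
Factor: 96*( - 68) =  - 2^7*3^1 * 17^1 = - 6528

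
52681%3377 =2026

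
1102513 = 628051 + 474462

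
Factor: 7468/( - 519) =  - 2^2*3^ (-1)*173^( - 1)*1867^1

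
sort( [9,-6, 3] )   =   [ - 6 , 3, 9 ]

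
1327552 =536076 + 791476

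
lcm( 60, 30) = 60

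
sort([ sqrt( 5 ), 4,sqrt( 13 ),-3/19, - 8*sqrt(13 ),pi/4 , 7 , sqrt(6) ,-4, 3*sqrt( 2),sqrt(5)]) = [  -  8*sqrt( 13), - 4 ,  -  3/19, pi/4,  sqrt( 5),sqrt(5),sqrt(6 ),sqrt(13) , 4,3*sqrt( 2)  ,  7 ]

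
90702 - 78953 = 11749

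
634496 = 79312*8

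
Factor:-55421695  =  -5^1*7^2*47^1*4813^1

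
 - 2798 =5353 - 8151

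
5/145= 1/29= 0.03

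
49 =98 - 49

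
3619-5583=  - 1964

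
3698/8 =1849/4=462.25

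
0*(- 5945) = 0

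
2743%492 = 283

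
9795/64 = 9795/64 = 153.05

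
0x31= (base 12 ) 41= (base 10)49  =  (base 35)1e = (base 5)144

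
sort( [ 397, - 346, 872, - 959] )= [ - 959 , - 346,397,  872] 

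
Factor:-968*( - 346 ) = 2^4 * 11^2*173^1 = 334928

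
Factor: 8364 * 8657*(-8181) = - 592362877788 = - 2^2*3^5*11^1 * 17^1 *41^1*101^1  *787^1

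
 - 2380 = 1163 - 3543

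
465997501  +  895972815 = 1361970316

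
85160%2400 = 1160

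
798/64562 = 21/1699 = 0.01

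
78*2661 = 207558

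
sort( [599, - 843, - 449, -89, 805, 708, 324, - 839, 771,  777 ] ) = [ - 843,  -  839,-449,-89,324,599, 708, 771, 777, 805 ]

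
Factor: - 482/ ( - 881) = 2^1*241^1*881^(  -  1) 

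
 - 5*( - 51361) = 256805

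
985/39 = 985/39 = 25.26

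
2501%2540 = 2501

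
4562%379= 14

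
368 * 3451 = 1269968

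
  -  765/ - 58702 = 765/58702 = 0.01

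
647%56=31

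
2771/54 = 51 + 17/54= 51.31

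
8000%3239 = 1522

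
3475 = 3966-491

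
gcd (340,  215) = 5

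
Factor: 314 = 2^1*157^1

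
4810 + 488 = 5298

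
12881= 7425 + 5456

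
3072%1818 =1254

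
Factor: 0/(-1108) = 0^1 = 0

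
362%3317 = 362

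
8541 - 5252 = 3289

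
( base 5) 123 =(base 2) 100110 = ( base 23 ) 1f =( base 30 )18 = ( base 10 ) 38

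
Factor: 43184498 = 2^1 * 7^1 * 3084607^1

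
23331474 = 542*43047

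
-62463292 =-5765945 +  - 56697347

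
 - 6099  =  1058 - 7157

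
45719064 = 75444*606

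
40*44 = 1760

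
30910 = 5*6182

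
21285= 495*43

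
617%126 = 113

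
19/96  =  19/96 = 0.20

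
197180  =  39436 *5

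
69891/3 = 23297 = 23297.00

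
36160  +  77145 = 113305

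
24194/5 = 4838 +4/5 = 4838.80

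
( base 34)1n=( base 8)71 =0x39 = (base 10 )57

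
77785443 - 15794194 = 61991249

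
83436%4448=3372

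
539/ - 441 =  - 2 + 7/9 = - 1.22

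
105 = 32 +73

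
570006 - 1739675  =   - 1169669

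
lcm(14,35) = 70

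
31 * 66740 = 2068940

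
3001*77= 231077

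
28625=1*28625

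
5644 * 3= 16932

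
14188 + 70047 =84235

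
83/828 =83/828 = 0.10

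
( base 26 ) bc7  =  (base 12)45A3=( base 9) 11566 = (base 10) 7755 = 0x1e4b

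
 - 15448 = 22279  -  37727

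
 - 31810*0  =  0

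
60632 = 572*106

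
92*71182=6548744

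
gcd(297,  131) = 1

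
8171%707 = 394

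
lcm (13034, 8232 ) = 156408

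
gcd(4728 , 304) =8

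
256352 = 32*8011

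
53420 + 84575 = 137995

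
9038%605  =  568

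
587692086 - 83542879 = 504149207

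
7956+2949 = 10905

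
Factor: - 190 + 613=3^2*47^1  =  423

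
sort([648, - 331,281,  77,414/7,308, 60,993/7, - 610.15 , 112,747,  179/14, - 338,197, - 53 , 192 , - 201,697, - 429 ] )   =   [-610.15, - 429, - 338, - 331, - 201, - 53,179/14, 414/7, 60,77,112,993/7, 192,197, 281 , 308,648, 697,747]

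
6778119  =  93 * 72883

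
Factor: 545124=2^2 * 3^1*45427^1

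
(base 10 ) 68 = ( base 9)75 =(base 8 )104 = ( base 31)26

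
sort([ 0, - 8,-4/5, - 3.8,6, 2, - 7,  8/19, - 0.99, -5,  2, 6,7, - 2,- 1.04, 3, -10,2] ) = [ - 10, -8, - 7,-5,-3.8, - 2 ,-1.04, - 0.99, - 4/5,0, 8/19, 2,2,2,3,6,6, 7] 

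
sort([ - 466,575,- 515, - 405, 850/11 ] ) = [ - 515, - 466,-405, 850/11, 575]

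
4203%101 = 62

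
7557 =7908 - 351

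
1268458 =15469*82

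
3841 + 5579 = 9420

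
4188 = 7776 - 3588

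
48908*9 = 440172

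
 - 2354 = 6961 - 9315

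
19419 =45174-25755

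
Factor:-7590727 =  - 1789^1*4243^1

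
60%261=60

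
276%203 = 73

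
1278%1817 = 1278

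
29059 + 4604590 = 4633649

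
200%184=16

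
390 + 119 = 509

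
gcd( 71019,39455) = 7891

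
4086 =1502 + 2584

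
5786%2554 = 678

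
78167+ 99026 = 177193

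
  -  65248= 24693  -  89941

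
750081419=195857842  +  554223577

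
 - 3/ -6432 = 1/2144 = 0.00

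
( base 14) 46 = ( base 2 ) 111110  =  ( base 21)2K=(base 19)35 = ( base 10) 62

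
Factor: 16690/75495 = 2^1*3^ ( - 1)*7^(-1)*719^(-1)*1669^1 = 3338/15099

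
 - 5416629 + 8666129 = 3249500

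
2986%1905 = 1081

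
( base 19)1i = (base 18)21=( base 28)19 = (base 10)37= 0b100101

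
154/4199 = 154/4199 = 0.04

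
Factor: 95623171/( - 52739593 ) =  - 7^1*17^( - 1 )*47^( - 1)*149^( - 1)*443^( - 1)*13660453^1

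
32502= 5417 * 6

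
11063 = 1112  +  9951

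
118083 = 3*39361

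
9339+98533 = 107872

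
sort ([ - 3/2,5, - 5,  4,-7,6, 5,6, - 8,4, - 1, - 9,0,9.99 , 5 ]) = [  -  9, - 8 ,  -  7, - 5, - 3/2, - 1, 0, 4,4,5,5,5 , 6,6, 9.99 ]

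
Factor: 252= 2^2*3^2  *7^1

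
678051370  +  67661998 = 745713368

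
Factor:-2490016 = -2^5 * 77813^1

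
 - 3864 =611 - 4475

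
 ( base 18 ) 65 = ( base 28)41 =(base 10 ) 113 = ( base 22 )53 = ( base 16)71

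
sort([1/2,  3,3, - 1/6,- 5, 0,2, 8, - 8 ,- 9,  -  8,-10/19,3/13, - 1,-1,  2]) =[ -9,-8, - 8 ,-5,-1, - 1, - 10/19 ,-1/6,0, 3/13  ,  1/2, 2, 2,3, 3, 8 ]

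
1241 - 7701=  - 6460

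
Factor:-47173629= - 3^1*761^1*20663^1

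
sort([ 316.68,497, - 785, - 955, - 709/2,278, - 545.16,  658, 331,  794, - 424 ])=[ -955, - 785, - 545.16 , - 424, - 709/2,278, 316.68,331 , 497,658 , 794] 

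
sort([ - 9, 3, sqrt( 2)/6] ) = [ - 9,sqrt( 2 ) /6,3] 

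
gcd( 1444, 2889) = 1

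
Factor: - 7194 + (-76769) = -11^1*17^1*449^1 = - 83963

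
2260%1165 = 1095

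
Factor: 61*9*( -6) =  - 2^1*3^3  *  61^1 = - 3294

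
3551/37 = 3551/37 = 95.97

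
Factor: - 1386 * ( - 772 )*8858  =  9477989136 = 2^4*3^2*7^1*11^1*43^1*103^1*193^1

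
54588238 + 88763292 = 143351530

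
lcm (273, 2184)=2184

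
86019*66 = 5677254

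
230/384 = 115/192 = 0.60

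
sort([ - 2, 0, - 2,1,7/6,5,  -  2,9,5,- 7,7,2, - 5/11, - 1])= [ - 7, - 2,  -  2,  -  2, - 1, - 5/11, 0,1, 7/6, 2,5,5,7, 9]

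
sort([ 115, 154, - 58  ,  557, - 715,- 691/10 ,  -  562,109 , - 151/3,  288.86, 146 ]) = [ - 715, - 562,- 691/10, - 58, - 151/3, 109,115, 146,  154,288.86, 557 ] 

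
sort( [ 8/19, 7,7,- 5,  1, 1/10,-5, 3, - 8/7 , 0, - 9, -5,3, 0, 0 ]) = [-9, - 5,-5, - 5,  -  8/7,0,0,0, 1/10,8/19,1,3,3,7,7 ] 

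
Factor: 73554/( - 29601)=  - 2^1*3^( - 1)*11^( -1)*41^1 = - 82/33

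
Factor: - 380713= - 380713^1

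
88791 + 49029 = 137820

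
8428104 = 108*78038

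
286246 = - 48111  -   - 334357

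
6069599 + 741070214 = 747139813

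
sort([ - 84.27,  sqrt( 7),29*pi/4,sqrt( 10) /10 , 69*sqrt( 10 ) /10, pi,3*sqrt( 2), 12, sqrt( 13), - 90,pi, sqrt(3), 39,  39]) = [-90, - 84.27, sqrt( 10)/10,sqrt( 3),sqrt( 7 ), pi, pi,sqrt( 13),3*sqrt( 2) , 12, 69*sqrt( 10)/10, 29*pi/4 , 39, 39]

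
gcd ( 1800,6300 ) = 900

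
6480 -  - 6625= 13105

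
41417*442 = 18306314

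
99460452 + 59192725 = 158653177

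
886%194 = 110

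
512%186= 140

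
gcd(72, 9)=9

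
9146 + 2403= 11549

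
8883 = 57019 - 48136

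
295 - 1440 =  - 1145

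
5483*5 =27415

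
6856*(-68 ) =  - 466208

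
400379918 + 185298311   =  585678229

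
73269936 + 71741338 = 145011274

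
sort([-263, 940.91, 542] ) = [ - 263, 542,940.91]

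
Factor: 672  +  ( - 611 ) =61 = 61^1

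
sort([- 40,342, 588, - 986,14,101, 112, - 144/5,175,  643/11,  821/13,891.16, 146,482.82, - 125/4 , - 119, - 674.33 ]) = [ - 986, - 674.33, - 119, - 40, - 125/4, - 144/5,  14,643/11, 821/13,101,112,146  ,  175,342 , 482.82, 588,  891.16]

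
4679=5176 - 497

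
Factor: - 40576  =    -  2^7*317^1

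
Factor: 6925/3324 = 25/12= 2^( - 2)*3^( - 1) * 5^2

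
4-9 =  - 5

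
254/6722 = 127/3361= 0.04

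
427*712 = 304024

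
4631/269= 17 + 58/269 = 17.22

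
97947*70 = 6856290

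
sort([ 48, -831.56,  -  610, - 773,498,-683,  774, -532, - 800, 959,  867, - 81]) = [ -831.56, - 800, - 773, - 683, - 610, - 532,-81, 48,498,774, 867,959] 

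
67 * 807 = 54069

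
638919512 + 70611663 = 709531175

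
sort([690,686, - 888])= [ - 888,686,690]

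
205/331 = 205/331 = 0.62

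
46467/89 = 46467/89 = 522.10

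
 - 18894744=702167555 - 721062299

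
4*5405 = 21620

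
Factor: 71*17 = 17^1*71^1 = 1207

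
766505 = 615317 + 151188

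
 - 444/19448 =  - 111/4862  =  - 0.02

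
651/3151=651/3151 = 0.21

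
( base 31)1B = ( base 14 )30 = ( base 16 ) 2A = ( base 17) 28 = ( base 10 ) 42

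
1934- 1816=118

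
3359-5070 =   -  1711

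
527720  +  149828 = 677548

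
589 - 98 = 491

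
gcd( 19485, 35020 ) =5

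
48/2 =24 = 24.00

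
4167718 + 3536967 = 7704685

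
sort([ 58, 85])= [ 58,  85]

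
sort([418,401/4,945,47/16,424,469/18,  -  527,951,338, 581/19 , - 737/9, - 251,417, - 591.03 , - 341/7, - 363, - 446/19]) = [ - 591.03, - 527,-363, - 251, - 737/9,-341/7, - 446/19, 47/16, 469/18,581/19,401/4, 338,  417, 418,424, 945,  951 ]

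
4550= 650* 7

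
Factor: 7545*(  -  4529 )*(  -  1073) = 3^1*5^1*7^1*29^1*37^1*503^1*647^1 = 36665810265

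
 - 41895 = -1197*35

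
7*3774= 26418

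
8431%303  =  250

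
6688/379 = 17 + 245/379 = 17.65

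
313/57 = 313/57  =  5.49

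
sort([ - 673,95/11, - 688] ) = [ - 688, -673,95/11]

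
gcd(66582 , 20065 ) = 1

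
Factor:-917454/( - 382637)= 2^1*3^1 * 67^( - 1 ) * 5711^( - 1) * 152909^1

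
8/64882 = 4/32441 = 0.00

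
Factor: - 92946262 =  - 2^1*41^1*109^1*10399^1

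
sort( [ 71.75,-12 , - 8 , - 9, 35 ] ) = [ - 12, - 9, - 8,35, 71.75]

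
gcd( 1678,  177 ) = 1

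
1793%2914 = 1793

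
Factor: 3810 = 2^1*3^1*5^1*127^1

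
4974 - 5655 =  - 681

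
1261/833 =1 + 428/833 = 1.51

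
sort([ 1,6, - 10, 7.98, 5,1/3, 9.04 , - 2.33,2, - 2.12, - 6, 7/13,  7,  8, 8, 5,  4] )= [-10, -6, - 2.33,- 2.12, 1/3,7/13, 1,2,4, 5, 5, 6,7,7.98, 8,8  ,  9.04]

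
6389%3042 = 305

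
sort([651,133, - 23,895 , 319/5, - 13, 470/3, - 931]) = [  -  931 , - 23, - 13,319/5,133,  470/3,651, 895]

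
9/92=9/92 = 0.10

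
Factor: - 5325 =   -  3^1* 5^2*71^1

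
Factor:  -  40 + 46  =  2^1 * 3^1 = 6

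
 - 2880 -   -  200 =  - 2680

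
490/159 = 490/159 =3.08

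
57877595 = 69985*827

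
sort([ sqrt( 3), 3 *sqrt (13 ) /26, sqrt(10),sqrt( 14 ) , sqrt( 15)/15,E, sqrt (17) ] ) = [ sqrt( 15) /15,3*sqrt (13 )/26, sqrt( 3), E,  sqrt( 10 ),  sqrt (14 ), sqrt( 17 )]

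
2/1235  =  2/1235 = 0.00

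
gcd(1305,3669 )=3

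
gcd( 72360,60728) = 8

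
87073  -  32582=54491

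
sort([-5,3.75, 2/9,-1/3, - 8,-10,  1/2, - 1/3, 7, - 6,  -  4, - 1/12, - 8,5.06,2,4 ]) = [ - 10, - 8,  -  8  ,  -  6, - 5 , - 4,-1/3, - 1/3,-1/12,2/9,1/2, 2,3.75,4,5.06,7]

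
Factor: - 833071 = -83^1*10037^1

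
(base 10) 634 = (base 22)16I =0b1001111010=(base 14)334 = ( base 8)1172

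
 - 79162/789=- 101 + 527/789 = -  100.33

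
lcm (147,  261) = 12789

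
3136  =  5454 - 2318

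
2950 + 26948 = 29898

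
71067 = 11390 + 59677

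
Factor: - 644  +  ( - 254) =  - 898 =- 2^1 * 449^1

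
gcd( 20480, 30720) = 10240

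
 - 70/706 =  - 35/353 = - 0.10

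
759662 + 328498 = 1088160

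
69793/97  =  719 + 50/97 = 719.52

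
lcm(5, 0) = 0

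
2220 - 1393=827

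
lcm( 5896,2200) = 147400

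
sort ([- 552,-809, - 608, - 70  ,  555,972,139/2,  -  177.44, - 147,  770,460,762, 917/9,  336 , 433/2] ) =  [ - 809 , - 608, - 552, - 177.44, - 147, - 70,139/2, 917/9,433/2,336, 460 , 555,762, 770,972] 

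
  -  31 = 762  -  793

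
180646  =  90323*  2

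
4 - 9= - 5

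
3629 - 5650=-2021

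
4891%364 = 159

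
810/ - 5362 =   -  1 + 2276/2681=-  0.15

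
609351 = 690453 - 81102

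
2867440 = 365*7856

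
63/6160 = 9/880 = 0.01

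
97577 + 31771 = 129348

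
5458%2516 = 426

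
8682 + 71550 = 80232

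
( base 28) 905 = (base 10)7061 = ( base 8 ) 15625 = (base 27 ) 9ie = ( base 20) hd1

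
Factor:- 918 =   -  2^1*3^3*17^1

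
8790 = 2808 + 5982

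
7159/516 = 13 + 451/516 = 13.87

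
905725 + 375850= 1281575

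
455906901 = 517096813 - 61189912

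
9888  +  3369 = 13257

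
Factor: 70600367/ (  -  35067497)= - 43^2*61^(-1 )*467^(  -  1)*1231^ ( - 1 )*38183^1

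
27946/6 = 4657+2/3 =4657.67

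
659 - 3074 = -2415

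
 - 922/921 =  - 922/921  =  - 1.00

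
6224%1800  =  824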